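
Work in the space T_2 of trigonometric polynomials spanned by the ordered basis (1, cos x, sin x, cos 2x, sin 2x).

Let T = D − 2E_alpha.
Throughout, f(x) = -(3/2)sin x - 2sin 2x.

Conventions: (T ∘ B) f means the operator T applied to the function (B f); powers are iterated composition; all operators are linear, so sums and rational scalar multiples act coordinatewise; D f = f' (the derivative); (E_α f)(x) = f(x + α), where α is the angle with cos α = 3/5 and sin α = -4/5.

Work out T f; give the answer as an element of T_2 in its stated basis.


D f = -(3/2)cos x - 4cos 2x
E_alpha f = (6/5)cos x - (9/10)sin x + (48/25)cos 2x + (14/25)sin 2x
(-2E_alpha) f = -(12/5)cos x + (9/5)sin x - (96/25)cos 2x - (28/25)sin 2x
(D − 2E_alpha) f = -(39/10)cos x + (9/5)sin x - (196/25)cos 2x - (28/25)sin 2x

g(x) = -(39/10)cos x + (9/5)sin x - (196/25)cos 2x - (28/25)sin 2x


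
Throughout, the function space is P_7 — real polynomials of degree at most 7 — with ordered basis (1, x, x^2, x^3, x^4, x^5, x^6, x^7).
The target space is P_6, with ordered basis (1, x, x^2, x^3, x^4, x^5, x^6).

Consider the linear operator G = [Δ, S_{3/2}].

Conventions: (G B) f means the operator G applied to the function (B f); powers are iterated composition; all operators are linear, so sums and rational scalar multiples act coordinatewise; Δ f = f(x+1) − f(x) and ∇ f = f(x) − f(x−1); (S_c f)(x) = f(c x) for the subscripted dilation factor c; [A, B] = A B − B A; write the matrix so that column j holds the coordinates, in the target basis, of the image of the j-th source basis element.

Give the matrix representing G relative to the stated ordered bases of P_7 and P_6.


the matrix is [[0, 1/2, 5/4, 19/8, 65/16, 211/32, 665/64, 2059/128]; [0, 0, 3/2, 45/8, 57/4, 975/32, 1899/32, 13965/128]; [0, 0, 0, 27/8, 135/8, 855/16, 8775/64, 39879/128]; [0, 0, 0, 0, 27/4, 675/16, 2565/16, 61425/128]; [0, 0, 0, 0, 0, 405/32, 6075/64, 53865/128]; [0, 0, 0, 0, 0, 0, 729/32, 25515/128]; [0, 0, 0, 0, 0, 0, 0, 5103/128]] (rows listed top to bottom)

image of 1: 0
image of x: 1/2
image of x^2: (3/2)x + 5/4
image of x^3: (27/8)x^2 + (45/8)x + 19/8
image of x^4: (27/4)x^3 + (135/8)x^2 + (57/4)x + 65/16
image of x^5: (405/32)x^4 + (675/16)x^3 + (855/16)x^2 + (975/32)x + 211/32
image of x^6: (729/32)x^5 + (6075/64)x^4 + (2565/16)x^3 + (8775/64)x^2 + (1899/32)x + 665/64
image of x^7: (5103/128)x^6 + (25515/128)x^5 + (53865/128)x^4 + (61425/128)x^3 + (39879/128)x^2 + (13965/128)x + 2059/128
each image's coordinates form column j of the matrix


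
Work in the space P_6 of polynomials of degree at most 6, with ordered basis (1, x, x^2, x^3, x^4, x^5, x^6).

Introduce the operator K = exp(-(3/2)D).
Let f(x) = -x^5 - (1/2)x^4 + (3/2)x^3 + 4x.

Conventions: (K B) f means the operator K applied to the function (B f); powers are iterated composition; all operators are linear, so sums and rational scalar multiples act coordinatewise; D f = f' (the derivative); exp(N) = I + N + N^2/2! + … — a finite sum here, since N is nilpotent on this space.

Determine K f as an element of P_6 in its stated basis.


order-1 term: (15/2)x^4 + 3x^3 - (27/4)x^2 - 6
order-2 term: -(45/2)x^3 - (27/4)x^2 + (81/8)x
order-3 term: (135/4)x^2 + (27/4)x - 81/16
order-4 term: -(405/16)x - 81/32
order-5 term: 243/32
the series for exp(-(3/2)D) f terminates at order 5
exp(-(3/2)D) f = -x^5 + 7x^4 - 18x^3 + (81/4)x^2 - (71/16)x - 6

the result is g(x) = -x^5 + 7x^4 - 18x^3 + (81/4)x^2 - (71/16)x - 6


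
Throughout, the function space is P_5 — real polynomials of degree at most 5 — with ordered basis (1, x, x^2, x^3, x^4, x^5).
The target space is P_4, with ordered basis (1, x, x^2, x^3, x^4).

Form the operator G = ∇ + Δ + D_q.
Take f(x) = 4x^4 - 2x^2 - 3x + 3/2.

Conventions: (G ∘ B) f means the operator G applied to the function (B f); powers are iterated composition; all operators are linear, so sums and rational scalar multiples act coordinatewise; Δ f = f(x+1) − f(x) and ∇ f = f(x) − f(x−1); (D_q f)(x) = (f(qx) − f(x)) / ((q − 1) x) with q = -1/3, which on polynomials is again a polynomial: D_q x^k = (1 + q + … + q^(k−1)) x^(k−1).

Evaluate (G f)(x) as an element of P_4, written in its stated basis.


the result is g(x) = (944/27)x^3 + (68/3)x - 9

∇ f = 16x^3 - 24x^2 + 12x - 5
Δ f = 16x^3 + 24x^2 + 12x - 1
D_q f = (80/27)x^3 - (4/3)x - 3
(∇ + Δ + D_q) f = (944/27)x^3 + (68/3)x - 9


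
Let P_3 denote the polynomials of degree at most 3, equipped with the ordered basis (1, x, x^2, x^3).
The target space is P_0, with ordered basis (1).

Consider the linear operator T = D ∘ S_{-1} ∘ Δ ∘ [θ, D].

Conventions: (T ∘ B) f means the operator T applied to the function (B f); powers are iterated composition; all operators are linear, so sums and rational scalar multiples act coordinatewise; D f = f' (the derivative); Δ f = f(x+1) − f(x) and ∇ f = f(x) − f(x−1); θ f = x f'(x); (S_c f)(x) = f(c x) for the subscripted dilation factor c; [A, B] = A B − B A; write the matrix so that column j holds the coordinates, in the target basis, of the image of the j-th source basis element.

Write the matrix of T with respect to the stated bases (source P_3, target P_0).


the matrix is [[0, 0, 0, 6]] (rows listed top to bottom)

image of 1: 0
image of x: 0
image of x^2: 0
image of x^3: 6
each image's coordinates form column j of the matrix


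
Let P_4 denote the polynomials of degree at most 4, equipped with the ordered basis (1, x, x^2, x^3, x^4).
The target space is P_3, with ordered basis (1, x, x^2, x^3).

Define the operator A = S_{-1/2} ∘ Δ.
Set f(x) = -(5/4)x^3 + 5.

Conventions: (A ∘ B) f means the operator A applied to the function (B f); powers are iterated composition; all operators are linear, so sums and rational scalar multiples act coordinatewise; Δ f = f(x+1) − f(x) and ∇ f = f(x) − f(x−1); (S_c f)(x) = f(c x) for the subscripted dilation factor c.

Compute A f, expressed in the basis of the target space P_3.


Δ f = -(15/4)x^2 - (15/4)x - 5/4
S_{-1/2} Δ f = -(15/16)x^2 + (15/8)x - 5/4

the result is g(x) = -(15/16)x^2 + (15/8)x - 5/4


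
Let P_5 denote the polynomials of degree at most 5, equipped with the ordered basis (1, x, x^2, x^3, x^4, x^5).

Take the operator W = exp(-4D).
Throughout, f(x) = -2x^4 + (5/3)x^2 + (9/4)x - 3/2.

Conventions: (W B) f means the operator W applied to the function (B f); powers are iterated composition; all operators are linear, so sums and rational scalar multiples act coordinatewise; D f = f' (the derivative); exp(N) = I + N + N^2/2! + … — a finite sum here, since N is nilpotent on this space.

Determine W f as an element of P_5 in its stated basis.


order-1 term: 32x^3 - (40/3)x - 9
order-2 term: -192x^2 + 80/3
order-3 term: 512x
order-4 term: -512
the series for exp(-4D) f terminates at order 4
exp(-4D) f = -2x^4 + 32x^3 - (571/3)x^2 + (6011/12)x - 2975/6

the image equals g(x) = -2x^4 + 32x^3 - (571/3)x^2 + (6011/12)x - 2975/6


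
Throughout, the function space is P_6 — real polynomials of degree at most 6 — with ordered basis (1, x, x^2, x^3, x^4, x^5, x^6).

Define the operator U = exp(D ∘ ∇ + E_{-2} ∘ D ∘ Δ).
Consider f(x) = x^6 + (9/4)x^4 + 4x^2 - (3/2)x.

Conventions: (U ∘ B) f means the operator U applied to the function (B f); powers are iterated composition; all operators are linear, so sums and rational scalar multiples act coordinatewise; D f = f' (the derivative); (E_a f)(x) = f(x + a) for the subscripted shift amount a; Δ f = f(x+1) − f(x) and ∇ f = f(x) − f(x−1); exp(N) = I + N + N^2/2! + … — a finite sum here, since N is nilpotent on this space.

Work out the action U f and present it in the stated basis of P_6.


order-1 term: 60x^4 - 240x^3 + 534x^2 - 588x + 280
order-2 term: 720x^2 - 2880x + 3468
order-3 term: 960
the series for exp(D ∘ ∇ + E_{-2} ∘ D ∘ Δ) f terminates at order 3
exp(D ∘ ∇ + E_{-2} ∘ D ∘ Δ) f = x^6 + (249/4)x^4 - 240x^3 + 1258x^2 - (6939/2)x + 4708

g(x) = x^6 + (249/4)x^4 - 240x^3 + 1258x^2 - (6939/2)x + 4708


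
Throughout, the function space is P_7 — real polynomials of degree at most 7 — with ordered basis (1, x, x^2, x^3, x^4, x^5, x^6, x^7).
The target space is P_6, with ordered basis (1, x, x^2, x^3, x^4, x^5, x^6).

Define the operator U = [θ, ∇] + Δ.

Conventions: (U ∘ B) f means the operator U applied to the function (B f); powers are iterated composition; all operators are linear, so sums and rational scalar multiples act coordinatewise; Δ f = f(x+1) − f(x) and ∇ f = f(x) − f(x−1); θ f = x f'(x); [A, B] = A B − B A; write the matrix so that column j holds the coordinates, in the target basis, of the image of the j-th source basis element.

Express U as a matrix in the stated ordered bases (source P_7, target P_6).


the matrix is [[0, 0, 3, -2, 5, -4, 7, -6]; [0, 0, 0, 9, -8, 25, -24, 49]; [0, 0, 0, 0, 18, -20, 75, -84]; [0, 0, 0, 0, 0, 30, -40, 175]; [0, 0, 0, 0, 0, 0, 45, -70]; [0, 0, 0, 0, 0, 0, 0, 63]; [0, 0, 0, 0, 0, 0, 0, 0]] (rows listed top to bottom)

image of 1: 0
image of x: 0
image of x^2: 3
image of x^3: 9x - 2
image of x^4: 18x^2 - 8x + 5
image of x^5: 30x^3 - 20x^2 + 25x - 4
image of x^6: 45x^4 - 40x^3 + 75x^2 - 24x + 7
image of x^7: 63x^5 - 70x^4 + 175x^3 - 84x^2 + 49x - 6
each image's coordinates form column j of the matrix


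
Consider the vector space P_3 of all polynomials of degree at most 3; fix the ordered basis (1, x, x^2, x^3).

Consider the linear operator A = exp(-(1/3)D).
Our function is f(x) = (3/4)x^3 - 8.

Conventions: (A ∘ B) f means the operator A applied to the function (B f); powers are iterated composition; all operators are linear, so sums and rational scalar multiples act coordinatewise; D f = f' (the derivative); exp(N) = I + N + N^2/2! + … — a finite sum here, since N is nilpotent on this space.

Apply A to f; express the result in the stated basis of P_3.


order-1 term: -(3/4)x^2
order-2 term: (1/4)x
order-3 term: -1/36
the series for exp(-(1/3)D) f terminates at order 3
exp(-(1/3)D) f = (3/4)x^3 - (3/4)x^2 + (1/4)x - 289/36

the result is g(x) = (3/4)x^3 - (3/4)x^2 + (1/4)x - 289/36


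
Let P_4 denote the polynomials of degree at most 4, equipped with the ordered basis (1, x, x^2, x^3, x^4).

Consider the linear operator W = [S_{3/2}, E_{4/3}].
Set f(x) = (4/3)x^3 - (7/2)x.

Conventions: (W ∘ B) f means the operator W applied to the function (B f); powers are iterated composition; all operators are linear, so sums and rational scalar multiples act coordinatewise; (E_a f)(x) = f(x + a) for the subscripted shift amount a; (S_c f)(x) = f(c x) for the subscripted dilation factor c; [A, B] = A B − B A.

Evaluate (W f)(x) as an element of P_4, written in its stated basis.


the result is g(x) = -6x^2 - (40/3)x - 419/81

E_{4/3} f = (4/3)x^3 + (16/3)x^2 + (65/18)x - 122/81
S_{3/2} E_{4/3} f = (9/2)x^3 + 12x^2 + (65/12)x - 122/81
S_{3/2} f = (9/2)x^3 - (21/4)x
E_{4/3} S_{3/2} f = (9/2)x^3 + 18x^2 + (75/4)x + 11/3
[S_{3/2}, E_{4/3}] f = -6x^2 - (40/3)x - 419/81


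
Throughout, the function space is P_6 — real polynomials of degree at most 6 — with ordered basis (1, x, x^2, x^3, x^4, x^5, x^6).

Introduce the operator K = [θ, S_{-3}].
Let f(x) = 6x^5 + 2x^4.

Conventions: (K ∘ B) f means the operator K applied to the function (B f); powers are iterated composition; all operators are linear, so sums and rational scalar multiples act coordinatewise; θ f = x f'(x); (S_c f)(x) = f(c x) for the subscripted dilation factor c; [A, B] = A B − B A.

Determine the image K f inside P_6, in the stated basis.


g(x) = 0

S_{-3} f = -1458x^5 + 162x^4
θ S_{-3} f = -7290x^5 + 648x^4
θ f = 30x^5 + 8x^4
S_{-3} θ f = -7290x^5 + 648x^4
[θ, S_{-3}] f = 0


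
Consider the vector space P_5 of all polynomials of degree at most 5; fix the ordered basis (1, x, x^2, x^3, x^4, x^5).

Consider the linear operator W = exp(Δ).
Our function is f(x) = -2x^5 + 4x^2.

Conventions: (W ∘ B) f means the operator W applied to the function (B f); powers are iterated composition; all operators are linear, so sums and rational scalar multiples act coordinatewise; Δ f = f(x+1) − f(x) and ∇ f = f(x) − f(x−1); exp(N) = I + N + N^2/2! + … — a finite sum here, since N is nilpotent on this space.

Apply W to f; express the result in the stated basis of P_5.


the result is g(x) = -2x^5 - 10x^4 - 40x^3 - 96x^2 - 142x - 96

order-1 term: -10x^4 - 20x^3 - 20x^2 - 2x + 2
order-2 term: -20x^3 - 60x^2 - 70x - 26
order-3 term: -20x^2 - 60x - 50
order-4 term: -10x - 20
order-5 term: -2
the series for exp(Δ) f terminates at order 5
exp(Δ) f = -2x^5 - 10x^4 - 40x^3 - 96x^2 - 142x - 96


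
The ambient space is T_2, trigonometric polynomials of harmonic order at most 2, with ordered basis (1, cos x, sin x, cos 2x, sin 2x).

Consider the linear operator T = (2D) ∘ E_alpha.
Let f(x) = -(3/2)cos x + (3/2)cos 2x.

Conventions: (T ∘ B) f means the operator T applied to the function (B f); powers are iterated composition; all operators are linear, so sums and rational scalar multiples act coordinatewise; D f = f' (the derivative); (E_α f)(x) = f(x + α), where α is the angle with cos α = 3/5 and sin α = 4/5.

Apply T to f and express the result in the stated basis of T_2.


E_alpha f = -(9/10)cos x + (6/5)sin x - (21/50)cos 2x - (36/25)sin 2x
D E_alpha f = (6/5)cos x + (9/10)sin x - (72/25)cos 2x + (21/25)sin 2x
(2D) E_alpha f = (12/5)cos x + (9/5)sin x - (144/25)cos 2x + (42/25)sin 2x

the result is g(x) = (12/5)cos x + (9/5)sin x - (144/25)cos 2x + (42/25)sin 2x


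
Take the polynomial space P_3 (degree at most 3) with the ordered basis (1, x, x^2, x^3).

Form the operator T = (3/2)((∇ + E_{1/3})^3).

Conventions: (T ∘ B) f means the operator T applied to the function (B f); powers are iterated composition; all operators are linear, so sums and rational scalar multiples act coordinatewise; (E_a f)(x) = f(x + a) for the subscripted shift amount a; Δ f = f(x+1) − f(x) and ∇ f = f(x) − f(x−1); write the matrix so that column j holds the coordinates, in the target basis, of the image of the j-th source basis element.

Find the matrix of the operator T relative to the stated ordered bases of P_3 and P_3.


the matrix is [[3/2, 6, 12, -6]; [0, 3/2, 12, 36]; [0, 0, 3/2, 18]; [0, 0, 0, 3/2]] (rows listed top to bottom)

image of 1: 3/2
image of x: (3/2)x + 6
image of x^2: (3/2)x^2 + 12x + 12
image of x^3: (3/2)x^3 + 18x^2 + 36x - 6
each image's coordinates form column j of the matrix


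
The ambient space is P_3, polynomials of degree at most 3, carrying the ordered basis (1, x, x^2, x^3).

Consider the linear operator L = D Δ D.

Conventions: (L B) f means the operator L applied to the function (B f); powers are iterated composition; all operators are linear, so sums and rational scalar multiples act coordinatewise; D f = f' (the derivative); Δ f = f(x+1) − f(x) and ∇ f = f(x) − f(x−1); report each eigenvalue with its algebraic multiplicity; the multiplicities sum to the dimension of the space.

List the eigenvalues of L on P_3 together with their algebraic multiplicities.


image of 1: 0
image of x: 0
image of x^2: 0
image of x^3: 6
the matrix is upper triangular; its diagonal is (0, 0, 0, 0)
for a triangular matrix the eigenvalues are the diagonal entries, with algebraic multiplicity their repetition count

λ = 0 (multiplicity 4)


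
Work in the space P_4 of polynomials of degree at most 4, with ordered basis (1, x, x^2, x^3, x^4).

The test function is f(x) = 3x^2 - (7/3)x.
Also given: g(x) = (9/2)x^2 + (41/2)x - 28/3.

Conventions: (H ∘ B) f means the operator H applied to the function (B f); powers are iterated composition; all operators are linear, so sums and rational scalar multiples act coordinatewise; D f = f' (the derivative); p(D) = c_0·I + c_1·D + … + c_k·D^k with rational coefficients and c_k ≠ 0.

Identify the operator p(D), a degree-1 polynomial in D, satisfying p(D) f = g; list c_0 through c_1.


p(D) = (3/2)·I + 4·D, i.e. c_0 = 3/2, c_1 = 4

D^0 f = 3x^2 - (7/3)x
D^1 f = 6x - 7/3
matching coefficients of g against c_0 f + c_1 Df + … from the top degree down determines the c_i
solution: c_0 = 3/2, c_1 = 4


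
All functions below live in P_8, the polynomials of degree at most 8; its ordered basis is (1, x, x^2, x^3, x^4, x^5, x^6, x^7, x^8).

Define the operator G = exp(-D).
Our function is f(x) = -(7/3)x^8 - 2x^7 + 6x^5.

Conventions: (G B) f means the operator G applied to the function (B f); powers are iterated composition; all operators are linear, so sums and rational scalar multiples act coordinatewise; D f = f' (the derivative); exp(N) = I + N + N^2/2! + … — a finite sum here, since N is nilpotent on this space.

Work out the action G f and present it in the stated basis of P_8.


the image equals g(x) = -(7/3)x^8 + (50/3)x^7 - (154/3)x^6 + (284/3)x^5 - (370/3)x^4 + (362/3)x^3 - (250/3)x^2 + (104/3)x - 19/3

order-1 term: (56/3)x^7 + 14x^6 - 30x^4
order-2 term: -(196/3)x^6 - 42x^5 + 60x^3
order-3 term: (392/3)x^5 + 70x^4 - 60x^2
order-4 term: -(490/3)x^4 - 70x^3 + 30x
order-5 term: (392/3)x^3 + 42x^2 - 6
order-6 term: -(196/3)x^2 - 14x
order-7 term: (56/3)x + 2
order-8 term: -7/3
the series for exp(-D) f terminates at order 8
exp(-D) f = -(7/3)x^8 + (50/3)x^7 - (154/3)x^6 + (284/3)x^5 - (370/3)x^4 + (362/3)x^3 - (250/3)x^2 + (104/3)x - 19/3


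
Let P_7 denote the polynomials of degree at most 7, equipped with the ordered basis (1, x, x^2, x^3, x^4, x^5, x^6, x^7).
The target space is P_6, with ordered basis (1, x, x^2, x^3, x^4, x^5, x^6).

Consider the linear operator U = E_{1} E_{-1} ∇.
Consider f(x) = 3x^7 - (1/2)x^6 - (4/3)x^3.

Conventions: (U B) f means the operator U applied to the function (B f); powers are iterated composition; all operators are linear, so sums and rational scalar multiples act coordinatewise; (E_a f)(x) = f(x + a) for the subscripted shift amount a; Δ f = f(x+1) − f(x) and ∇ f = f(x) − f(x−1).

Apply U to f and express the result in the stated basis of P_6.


the image equals g(x) = 21x^6 - 66x^5 + (225/2)x^4 - 115x^3 + (133/2)x^2 - 20x + 13/6

∇ f = 21x^6 - 66x^5 + (225/2)x^4 - 115x^3 + (133/2)x^2 - 20x + 13/6
E_{-1} ∇ f = 21x^6 - 192x^5 + (1515/2)x^4 - 1645x^3 + (4123/2)x^2 - 1404x + 2419/6
E_{1} E_{-1} ∇ f = 21x^6 - 66x^5 + (225/2)x^4 - 115x^3 + (133/2)x^2 - 20x + 13/6


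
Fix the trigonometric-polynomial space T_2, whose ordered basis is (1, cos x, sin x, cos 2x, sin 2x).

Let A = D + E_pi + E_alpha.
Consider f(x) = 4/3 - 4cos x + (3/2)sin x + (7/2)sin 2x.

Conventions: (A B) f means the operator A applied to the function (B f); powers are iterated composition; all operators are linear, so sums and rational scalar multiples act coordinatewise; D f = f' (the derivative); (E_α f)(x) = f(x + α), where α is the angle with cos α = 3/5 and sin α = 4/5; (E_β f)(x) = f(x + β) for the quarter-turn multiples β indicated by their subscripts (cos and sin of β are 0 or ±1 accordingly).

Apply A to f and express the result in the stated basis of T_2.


D f = (3/2)cos x + 4sin x + 7cos 2x
E_pi f = 4/3 + 4cos x - (3/2)sin x + (7/2)sin 2x
E_alpha f = 4/3 - (6/5)cos x + (41/10)sin x + (84/25)cos 2x - (49/50)sin 2x
(D + E_pi + E_alpha) f = 8/3 + (43/10)cos x + (33/5)sin x + (259/25)cos 2x + (63/25)sin 2x

the result is g(x) = 8/3 + (43/10)cos x + (33/5)sin x + (259/25)cos 2x + (63/25)sin 2x


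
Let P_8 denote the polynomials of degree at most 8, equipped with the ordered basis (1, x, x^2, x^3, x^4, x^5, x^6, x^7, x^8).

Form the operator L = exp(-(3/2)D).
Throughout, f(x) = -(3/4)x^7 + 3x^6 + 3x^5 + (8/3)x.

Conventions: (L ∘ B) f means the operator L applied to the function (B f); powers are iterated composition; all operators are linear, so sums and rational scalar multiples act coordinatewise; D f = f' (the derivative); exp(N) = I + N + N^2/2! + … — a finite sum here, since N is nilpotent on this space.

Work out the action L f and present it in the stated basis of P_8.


the result is g(x) = -(3/4)x^7 + (87/8)x^6 - (951/16)x^5 + (5355/32)x^4 - (17145/64)x^3 + (31509/128)x^2 - (90535/768)x + 10345/512

order-1 term: (63/8)x^6 - 27x^5 - (45/2)x^4 - 4
order-2 term: -(567/16)x^5 + (405/4)x^4 + (135/2)x^3
order-3 term: (2835/32)x^4 - (405/2)x^3 - (405/4)x^2
order-4 term: -(8505/64)x^3 + (3645/16)x^2 + (1215/16)x
order-5 term: (15309/128)x^2 - (2187/16)x - 729/32
order-6 term: -(15309/256)x + 2187/64
order-7 term: 6561/512
the series for exp(-(3/2)D) f terminates at order 7
exp(-(3/2)D) f = -(3/4)x^7 + (87/8)x^6 - (951/16)x^5 + (5355/32)x^4 - (17145/64)x^3 + (31509/128)x^2 - (90535/768)x + 10345/512


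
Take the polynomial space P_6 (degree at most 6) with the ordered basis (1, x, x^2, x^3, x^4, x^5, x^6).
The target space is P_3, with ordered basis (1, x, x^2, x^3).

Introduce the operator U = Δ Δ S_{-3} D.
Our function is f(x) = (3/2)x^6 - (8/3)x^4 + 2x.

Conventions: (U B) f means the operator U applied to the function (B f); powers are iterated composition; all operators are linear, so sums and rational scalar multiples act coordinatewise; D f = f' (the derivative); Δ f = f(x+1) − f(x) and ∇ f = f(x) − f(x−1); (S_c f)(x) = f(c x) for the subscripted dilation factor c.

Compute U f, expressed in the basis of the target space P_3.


the result is g(x) = -43740x^3 - 131220x^2 - 151362x - 63882

D f = 9x^5 - (32/3)x^3 + 2
S_{-3} D f = -2187x^5 + 288x^3 + 2
Δ S_{-3} D f = -10935x^4 - 21870x^3 - 21006x^2 - 10071x - 1899
Δ Δ S_{-3} D f = -43740x^3 - 131220x^2 - 151362x - 63882


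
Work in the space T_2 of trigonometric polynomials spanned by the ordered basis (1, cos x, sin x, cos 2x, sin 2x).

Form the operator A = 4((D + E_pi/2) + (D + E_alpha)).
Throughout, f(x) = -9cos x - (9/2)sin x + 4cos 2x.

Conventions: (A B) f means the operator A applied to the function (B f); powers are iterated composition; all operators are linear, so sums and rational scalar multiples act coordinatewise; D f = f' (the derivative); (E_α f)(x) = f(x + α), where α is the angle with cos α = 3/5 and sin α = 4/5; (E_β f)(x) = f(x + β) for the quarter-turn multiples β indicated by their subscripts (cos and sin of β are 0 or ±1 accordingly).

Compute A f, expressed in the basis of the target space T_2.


the image equals g(x) = -90cos x + 126sin x - (512/25)cos 2x - (1984/25)sin 2x

D f = -(9/2)cos x + 9sin x - 8sin 2x
E_pi/2 f = -(9/2)cos x + 9sin x - 4cos 2x
(D + E_pi/2) f = -9cos x + 18sin x - 4cos 2x - 8sin 2x
D f = -(9/2)cos x + 9sin x - 8sin 2x
E_alpha f = -9cos x + (9/2)sin x - (28/25)cos 2x - (96/25)sin 2x
(D + E_alpha) f = -(27/2)cos x + (27/2)sin x - (28/25)cos 2x - (296/25)sin 2x
((D + E_pi/2) + (D + E_alpha)) f = -(45/2)cos x + (63/2)sin x - (128/25)cos 2x - (496/25)sin 2x
(4((D + E_pi/2) + (D + E_alpha))) f = -90cos x + 126sin x - (512/25)cos 2x - (1984/25)sin 2x


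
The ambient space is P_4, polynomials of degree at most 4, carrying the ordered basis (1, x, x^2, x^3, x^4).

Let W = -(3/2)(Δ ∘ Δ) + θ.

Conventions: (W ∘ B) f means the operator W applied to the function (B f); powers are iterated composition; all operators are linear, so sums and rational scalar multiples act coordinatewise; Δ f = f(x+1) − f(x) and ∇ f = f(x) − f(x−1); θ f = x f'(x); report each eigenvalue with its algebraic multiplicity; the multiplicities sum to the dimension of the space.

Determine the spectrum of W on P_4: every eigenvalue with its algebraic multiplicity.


λ = 0 (multiplicity 1), λ = 1 (multiplicity 1), λ = 2 (multiplicity 1), λ = 3 (multiplicity 1), λ = 4 (multiplicity 1)

image of 1: 0
image of x: x
image of x^2: 2x^2 - 3
image of x^3: 3x^3 - 9x - 9
image of x^4: 4x^4 - 18x^2 - 36x - 21
the matrix is upper triangular; its diagonal is (0, 1, 2, 3, 4)
for a triangular matrix the eigenvalues are the diagonal entries, with algebraic multiplicity their repetition count


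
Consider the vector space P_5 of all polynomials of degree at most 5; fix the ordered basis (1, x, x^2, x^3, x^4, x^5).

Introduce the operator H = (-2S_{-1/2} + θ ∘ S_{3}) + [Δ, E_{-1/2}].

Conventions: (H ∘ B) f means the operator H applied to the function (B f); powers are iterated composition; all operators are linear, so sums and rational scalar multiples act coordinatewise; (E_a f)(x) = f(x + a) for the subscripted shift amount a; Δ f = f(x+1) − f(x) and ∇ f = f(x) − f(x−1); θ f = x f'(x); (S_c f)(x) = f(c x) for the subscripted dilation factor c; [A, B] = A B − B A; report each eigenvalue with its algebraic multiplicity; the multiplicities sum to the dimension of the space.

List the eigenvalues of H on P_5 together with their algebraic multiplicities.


λ = -2 (multiplicity 1), λ = 4 (multiplicity 1), λ = 35/2 (multiplicity 1), λ = 325/4 (multiplicity 1), λ = 2591/8 (multiplicity 1), λ = 19441/16 (multiplicity 1)

image of 1: -2
image of x: 4x
image of x^2: (35/2)x^2
image of x^3: (325/4)x^3
image of x^4: (2591/8)x^4
image of x^5: (19441/16)x^5
the matrix is upper triangular; its diagonal is (-2, 4, 35/2, 325/4, 2591/8, 19441/16)
for a triangular matrix the eigenvalues are the diagonal entries, with algebraic multiplicity their repetition count


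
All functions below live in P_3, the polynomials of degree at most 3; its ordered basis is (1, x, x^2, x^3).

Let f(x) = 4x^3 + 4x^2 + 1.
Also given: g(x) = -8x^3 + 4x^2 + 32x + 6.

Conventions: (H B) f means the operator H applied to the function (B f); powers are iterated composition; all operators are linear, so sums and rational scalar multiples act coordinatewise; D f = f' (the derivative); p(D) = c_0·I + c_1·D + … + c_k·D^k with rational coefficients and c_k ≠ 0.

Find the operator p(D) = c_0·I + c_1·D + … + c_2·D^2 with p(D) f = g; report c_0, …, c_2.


D^0 f = 4x^3 + 4x^2 + 1
D^1 f = 12x^2 + 8x
D^2 f = 24x + 8
matching coefficients of g against c_0 f + c_1 Df + … from the top degree down determines the c_i
solution: c_0 = -2, c_1 = 1, c_2 = 1

p(D) = -2·I + D + D^2, i.e. c_0 = -2, c_1 = 1, c_2 = 1


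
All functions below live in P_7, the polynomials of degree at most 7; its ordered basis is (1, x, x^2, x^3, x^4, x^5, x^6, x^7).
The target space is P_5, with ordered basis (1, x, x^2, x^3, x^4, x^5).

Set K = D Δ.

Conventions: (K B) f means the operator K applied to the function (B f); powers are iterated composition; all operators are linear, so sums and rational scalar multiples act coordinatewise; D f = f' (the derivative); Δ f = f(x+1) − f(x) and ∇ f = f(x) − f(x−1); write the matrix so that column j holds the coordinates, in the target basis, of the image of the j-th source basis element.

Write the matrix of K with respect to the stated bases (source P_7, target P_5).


image of 1: 0
image of x: 0
image of x^2: 2
image of x^3: 6x + 3
image of x^4: 12x^2 + 12x + 4
image of x^5: 20x^3 + 30x^2 + 20x + 5
image of x^6: 30x^4 + 60x^3 + 60x^2 + 30x + 6
image of x^7: 42x^5 + 105x^4 + 140x^3 + 105x^2 + 42x + 7
each image's coordinates form column j of the matrix

the matrix is [[0, 0, 2, 3, 4, 5, 6, 7]; [0, 0, 0, 6, 12, 20, 30, 42]; [0, 0, 0, 0, 12, 30, 60, 105]; [0, 0, 0, 0, 0, 20, 60, 140]; [0, 0, 0, 0, 0, 0, 30, 105]; [0, 0, 0, 0, 0, 0, 0, 42]] (rows listed top to bottom)


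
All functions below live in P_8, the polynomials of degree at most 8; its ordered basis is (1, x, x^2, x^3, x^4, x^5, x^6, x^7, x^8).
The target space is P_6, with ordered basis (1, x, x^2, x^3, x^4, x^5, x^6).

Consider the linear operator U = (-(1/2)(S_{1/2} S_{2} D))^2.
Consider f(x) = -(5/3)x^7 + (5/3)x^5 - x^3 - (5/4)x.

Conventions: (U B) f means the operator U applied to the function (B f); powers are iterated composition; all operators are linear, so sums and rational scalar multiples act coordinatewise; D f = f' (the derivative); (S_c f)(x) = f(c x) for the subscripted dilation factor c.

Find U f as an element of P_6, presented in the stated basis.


D f = -(35/3)x^6 + (25/3)x^4 - 3x^2 - 5/4
S_{2} D f = -(2240/3)x^6 + (400/3)x^4 - 12x^2 - 5/4
S_{1/2} S_{2} D f = -(35/3)x^6 + (25/3)x^4 - 3x^2 - 5/4
(-(1/2)(S_{1/2} S_{2} D)) f = (35/6)x^6 - (25/6)x^4 + (3/2)x^2 + 5/8
D (-(1/2)(S_{1/2} S_{2} D)) f = 35x^5 - (50/3)x^3 + 3x
S_{2} D (-(1/2)(S_{1/2} S_{2} D)) f = 1120x^5 - (400/3)x^3 + 6x
S_{1/2} S_{2} D (-(1/2)(S_{1/2} S_{2} D)) f = 35x^5 - (50/3)x^3 + 3x
(-(1/2)(S_{1/2} S_{2} D)) (-(1/2)(S_{1/2} S_{2} D)) f = -(35/2)x^5 + (25/3)x^3 - (3/2)x

the result is g(x) = -(35/2)x^5 + (25/3)x^3 - (3/2)x


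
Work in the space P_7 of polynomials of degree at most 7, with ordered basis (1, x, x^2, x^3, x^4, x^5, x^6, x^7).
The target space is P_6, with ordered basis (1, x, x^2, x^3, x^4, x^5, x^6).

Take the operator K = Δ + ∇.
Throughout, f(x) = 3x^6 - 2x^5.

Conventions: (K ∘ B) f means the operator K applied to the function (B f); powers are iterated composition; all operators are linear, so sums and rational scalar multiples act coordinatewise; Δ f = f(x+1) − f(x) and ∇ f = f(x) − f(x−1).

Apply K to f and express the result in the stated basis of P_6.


Δ f = 18x^5 + 35x^4 + 40x^3 + 25x^2 + 8x + 1
∇ f = 18x^5 - 55x^4 + 80x^3 - 65x^2 + 28x - 5
(Δ + ∇) f = 36x^5 - 20x^4 + 120x^3 - 40x^2 + 36x - 4

the result is g(x) = 36x^5 - 20x^4 + 120x^3 - 40x^2 + 36x - 4


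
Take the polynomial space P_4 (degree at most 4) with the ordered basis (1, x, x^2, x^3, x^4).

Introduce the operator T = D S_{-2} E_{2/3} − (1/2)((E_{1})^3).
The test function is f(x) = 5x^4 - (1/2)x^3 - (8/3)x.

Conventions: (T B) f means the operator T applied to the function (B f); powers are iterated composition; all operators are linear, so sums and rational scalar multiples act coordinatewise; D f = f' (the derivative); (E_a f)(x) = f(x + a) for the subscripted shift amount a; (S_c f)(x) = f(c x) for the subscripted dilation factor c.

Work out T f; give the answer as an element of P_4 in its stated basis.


E_{2/3} f = 5x^4 + (77/6)x^3 + (37/3)x^2 + (70/27)x - 76/81
S_{-2} E_{2/3} f = 80x^4 - (308/3)x^3 + (148/3)x^2 - (140/27)x - 76/81
D S_{-2} E_{2/3} f = 320x^3 - 308x^2 + (296/3)x - 140/27
E_{1} f = 5x^4 + (39/2)x^3 + (57/2)x^2 + (95/6)x + 11/6
E_{1} E_{1} f = 5x^4 + (79/2)x^3 + 117x^2 + (454/3)x + 212/3
E_{1} E_{1} E_{1} f = 5x^4 + (119/2)x^3 + (531/2)x^2 + (3143/6)x + 767/2
(-(1/2)((E_{1})^3)) f = -(5/2)x^4 - (119/4)x^3 - (531/4)x^2 - (3143/12)x - 767/4
(D S_{-2} E_{2/3} − (1/2)((E_{1})^3)) f = -(5/2)x^4 + (1161/4)x^3 - (1763/4)x^2 - (653/4)x - 21269/108

the image equals g(x) = -(5/2)x^4 + (1161/4)x^3 - (1763/4)x^2 - (653/4)x - 21269/108


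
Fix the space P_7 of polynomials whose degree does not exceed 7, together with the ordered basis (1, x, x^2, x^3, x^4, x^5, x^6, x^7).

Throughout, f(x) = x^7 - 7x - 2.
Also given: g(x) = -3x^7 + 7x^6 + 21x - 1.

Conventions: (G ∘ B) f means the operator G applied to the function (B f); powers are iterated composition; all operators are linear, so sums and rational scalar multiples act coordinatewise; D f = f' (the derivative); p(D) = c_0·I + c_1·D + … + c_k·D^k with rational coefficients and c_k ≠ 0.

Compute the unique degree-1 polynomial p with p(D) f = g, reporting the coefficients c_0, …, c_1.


D^0 f = x^7 - 7x - 2
D^1 f = 7x^6 - 7
matching coefficients of g against c_0 f + c_1 Df + … from the top degree down determines the c_i
solution: c_0 = -3, c_1 = 1

c_0 = -3, c_1 = 1


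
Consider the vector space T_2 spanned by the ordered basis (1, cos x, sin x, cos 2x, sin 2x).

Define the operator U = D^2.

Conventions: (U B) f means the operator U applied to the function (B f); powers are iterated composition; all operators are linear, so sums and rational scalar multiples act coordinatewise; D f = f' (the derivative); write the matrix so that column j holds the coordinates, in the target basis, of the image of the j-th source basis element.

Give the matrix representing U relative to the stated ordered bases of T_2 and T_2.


the matrix is [[0, 0, 0, 0, 0]; [0, -1, 0, 0, 0]; [0, 0, -1, 0, 0]; [0, 0, 0, -4, 0]; [0, 0, 0, 0, -4]] (rows listed top to bottom)

image of 1: 0
image of cos x: -cos x
image of sin x: -sin x
image of cos 2x: -4cos 2x
image of sin 2x: -4sin 2x
each image's coordinates form column j of the matrix


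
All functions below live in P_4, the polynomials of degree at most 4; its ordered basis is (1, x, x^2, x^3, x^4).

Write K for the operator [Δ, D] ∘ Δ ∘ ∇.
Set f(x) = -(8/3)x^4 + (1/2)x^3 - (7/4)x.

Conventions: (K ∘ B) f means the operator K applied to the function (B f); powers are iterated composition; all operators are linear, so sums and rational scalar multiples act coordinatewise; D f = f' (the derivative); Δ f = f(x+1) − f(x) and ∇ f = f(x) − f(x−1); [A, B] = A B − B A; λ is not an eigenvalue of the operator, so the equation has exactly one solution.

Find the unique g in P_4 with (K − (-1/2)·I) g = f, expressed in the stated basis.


the result is g(x) = -(16/3)x^4 + x^3 - (7/2)x

write g with unknown coordinates in the stated basis and equate coefficients in (K − (-1/2)·I) g = f
solving from the highest basis element down gives g = -(16/3)x^4 + x^3 - (7/2)x
check: K g = 0
so K g − (-1/2)·g = -(8/3)x^4 + (1/2)x^3 - (7/4)x = f ✓


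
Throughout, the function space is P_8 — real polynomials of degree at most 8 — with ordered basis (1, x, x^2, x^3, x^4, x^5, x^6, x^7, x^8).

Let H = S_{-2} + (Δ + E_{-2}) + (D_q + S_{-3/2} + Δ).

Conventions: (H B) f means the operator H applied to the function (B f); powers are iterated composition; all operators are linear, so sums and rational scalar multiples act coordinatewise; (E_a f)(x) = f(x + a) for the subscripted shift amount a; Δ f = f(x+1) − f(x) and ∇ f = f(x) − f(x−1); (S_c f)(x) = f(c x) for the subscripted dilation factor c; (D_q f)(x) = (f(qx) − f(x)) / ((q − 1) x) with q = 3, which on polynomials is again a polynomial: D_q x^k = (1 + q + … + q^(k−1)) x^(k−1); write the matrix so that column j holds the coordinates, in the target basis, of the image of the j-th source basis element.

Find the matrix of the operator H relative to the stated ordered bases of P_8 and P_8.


image of 1: 3
image of x: -(5/2)x + 1
image of x^2: (29/4)x^2 + 4x + 6
image of x^3: -(83/8)x^3 + 13x^2 + 18x - 6
image of x^4: (353/16)x^4 + 40x^3 + 36x^2 - 24x + 18
image of x^5: -(1235/32)x^5 + 121x^4 + 60x^3 - 60x^2 + 90x - 30
image of x^6: (4889/64)x^6 + 364x^5 + 90x^4 - 120x^3 + 270x^2 - 180x + 66
image of x^7: -(18443/128)x^7 + 1093x^6 + 126x^5 - 210x^4 + 630x^3 - 630x^2 + 462x - 126
image of x^8: (72353/256)x^8 + 3280x^7 + 168x^6 - 336x^5 + 1260x^4 - 1680x^3 + 1848x^2 - 1008x + 258
each image's coordinates form column j of the matrix

the matrix is [[3, 1, 6, -6, 18, -30, 66, -126, 258]; [0, -5/2, 4, 18, -24, 90, -180, 462, -1008]; [0, 0, 29/4, 13, 36, -60, 270, -630, 1848]; [0, 0, 0, -83/8, 40, 60, -120, 630, -1680]; [0, 0, 0, 0, 353/16, 121, 90, -210, 1260]; [0, 0, 0, 0, 0, -1235/32, 364, 126, -336]; [0, 0, 0, 0, 0, 0, 4889/64, 1093, 168]; [0, 0, 0, 0, 0, 0, 0, -18443/128, 3280]; [0, 0, 0, 0, 0, 0, 0, 0, 72353/256]] (rows listed top to bottom)


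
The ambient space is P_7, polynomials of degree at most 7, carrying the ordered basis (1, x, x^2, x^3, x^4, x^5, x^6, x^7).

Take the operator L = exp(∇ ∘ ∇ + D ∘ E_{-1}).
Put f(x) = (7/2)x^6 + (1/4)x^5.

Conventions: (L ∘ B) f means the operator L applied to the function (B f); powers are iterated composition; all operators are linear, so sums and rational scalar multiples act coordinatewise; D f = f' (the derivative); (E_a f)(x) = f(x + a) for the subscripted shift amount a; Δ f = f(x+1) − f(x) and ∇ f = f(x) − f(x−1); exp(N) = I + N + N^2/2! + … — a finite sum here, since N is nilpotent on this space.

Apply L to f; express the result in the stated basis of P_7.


the result is g(x) = (7/2)x^6 + (85/4)x^5 + (215/4)x^4 - (275/2)x^3 - (115/2)x^2 - (341/4)x + 607/2

order-1 term: 21x^5 + (5/4)x^4 - 210x^3 + (1035/2)x^2 - (1025/2)x + 759/4
order-2 term: (105/2)x^4 + (5/2)x^3 - 630x^2 + 1035x - 395/2
order-3 term: 70x^3 + (5/2)x^2 - 630x + 1035/2
order-4 term: (105/2)x^2 + (5/4)x - 210
order-5 term: 21x + 1/4
order-6 term: 7/2
the series for exp(∇ ∘ ∇ + D ∘ E_{-1}) f terminates at order 6
exp(∇ ∘ ∇ + D ∘ E_{-1}) f = (7/2)x^6 + (85/4)x^5 + (215/4)x^4 - (275/2)x^3 - (115/2)x^2 - (341/4)x + 607/2


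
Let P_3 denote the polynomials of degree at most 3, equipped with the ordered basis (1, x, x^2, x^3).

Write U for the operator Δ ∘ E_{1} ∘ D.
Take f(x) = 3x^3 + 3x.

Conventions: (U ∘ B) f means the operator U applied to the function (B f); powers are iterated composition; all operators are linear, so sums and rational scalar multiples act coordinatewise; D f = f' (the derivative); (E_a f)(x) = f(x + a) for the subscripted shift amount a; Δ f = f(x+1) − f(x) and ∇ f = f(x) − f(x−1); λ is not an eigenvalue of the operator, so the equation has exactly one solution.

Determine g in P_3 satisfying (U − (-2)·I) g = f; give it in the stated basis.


write g with unknown coordinates in the stated basis and equate coefficients in (U − (-2)·I) g = f
solving from the highest basis element down gives g = (3/2)x^3 - 3x - 27/4
check: U g = 9x + 27/2
so U g − (-2)·g = 3x^3 + 3x = f ✓

the result is g(x) = (3/2)x^3 - 3x - 27/4


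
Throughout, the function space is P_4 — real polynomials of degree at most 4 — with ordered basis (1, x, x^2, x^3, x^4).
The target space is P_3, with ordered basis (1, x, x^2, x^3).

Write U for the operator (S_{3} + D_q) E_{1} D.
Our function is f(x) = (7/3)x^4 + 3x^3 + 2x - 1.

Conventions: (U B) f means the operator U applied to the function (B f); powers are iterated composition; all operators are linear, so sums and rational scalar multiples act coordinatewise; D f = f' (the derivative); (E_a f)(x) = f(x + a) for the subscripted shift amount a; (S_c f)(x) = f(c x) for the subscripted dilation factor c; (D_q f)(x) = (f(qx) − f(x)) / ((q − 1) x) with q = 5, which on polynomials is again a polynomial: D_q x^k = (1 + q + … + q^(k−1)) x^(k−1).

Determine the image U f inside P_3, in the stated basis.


the image equals g(x) = 252x^3 + (1867/3)x^2 + 360x + 199/3

D f = (28/3)x^3 + 9x^2 + 2
E_{1} D f = (28/3)x^3 + 37x^2 + 46x + 61/3
S_{3} (E_{1} D) f = 252x^3 + 333x^2 + 138x + 61/3
D_q (E_{1} D) f = (868/3)x^2 + 222x + 46
(S_{3} + D_q) (E_{1} D) f = 252x^3 + (1867/3)x^2 + 360x + 199/3


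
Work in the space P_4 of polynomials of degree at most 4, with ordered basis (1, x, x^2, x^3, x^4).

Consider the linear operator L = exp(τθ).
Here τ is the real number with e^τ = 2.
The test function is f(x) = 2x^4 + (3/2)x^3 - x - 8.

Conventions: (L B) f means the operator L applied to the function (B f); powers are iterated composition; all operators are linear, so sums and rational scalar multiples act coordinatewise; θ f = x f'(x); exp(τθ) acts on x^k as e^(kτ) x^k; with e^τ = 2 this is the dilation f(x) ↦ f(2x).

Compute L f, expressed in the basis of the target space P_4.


exp(τθ) x^k = e^(kτ) x^k; with e^τ = 2 this sends x^k to 2^k x^k
x ↦ 2 x
x^3 ↦ 8 x^3
x^4 ↦ 16 x^4
applying this coordinatewise to f: exp(τθ) f = 32x^4 + 12x^3 - 2x - 8

the result is g(x) = 32x^4 + 12x^3 - 2x - 8


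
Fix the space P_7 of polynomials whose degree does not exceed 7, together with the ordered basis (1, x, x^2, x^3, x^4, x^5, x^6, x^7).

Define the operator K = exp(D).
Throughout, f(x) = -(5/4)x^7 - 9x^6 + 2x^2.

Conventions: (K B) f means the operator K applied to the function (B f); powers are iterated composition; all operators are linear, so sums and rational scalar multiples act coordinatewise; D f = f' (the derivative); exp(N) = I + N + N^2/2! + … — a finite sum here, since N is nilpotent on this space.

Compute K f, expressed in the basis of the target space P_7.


the result is g(x) = -(5/4)x^7 - (71/4)x^6 - (321/4)x^5 - (715/4)x^4 - (895/4)x^3 - (637/4)x^2 - (235/4)x - 33/4

order-1 term: -(35/4)x^6 - 54x^5 + 4x
order-2 term: -(105/4)x^5 - 135x^4 + 2
order-3 term: -(175/4)x^4 - 180x^3
order-4 term: -(175/4)x^3 - 135x^2
order-5 term: -(105/4)x^2 - 54x
order-6 term: -(35/4)x - 9
order-7 term: -5/4
the series for exp(D) f terminates at order 7
exp(D) f = -(5/4)x^7 - (71/4)x^6 - (321/4)x^5 - (715/4)x^4 - (895/4)x^3 - (637/4)x^2 - (235/4)x - 33/4


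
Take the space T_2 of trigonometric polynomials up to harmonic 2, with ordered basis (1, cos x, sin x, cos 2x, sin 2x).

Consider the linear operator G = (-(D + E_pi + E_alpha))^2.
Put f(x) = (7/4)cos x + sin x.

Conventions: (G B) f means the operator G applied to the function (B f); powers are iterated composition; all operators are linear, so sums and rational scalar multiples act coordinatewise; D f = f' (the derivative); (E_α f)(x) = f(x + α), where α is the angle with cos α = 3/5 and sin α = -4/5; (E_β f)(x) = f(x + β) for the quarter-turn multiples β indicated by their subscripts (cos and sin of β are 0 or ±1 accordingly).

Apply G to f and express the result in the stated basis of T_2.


g(x) = (1/20)cos x + (2/5)sin x

D f = cos x - (7/4)sin x
E_pi f = -(7/4)cos x - sin x
E_alpha f = (1/4)cos x + 2sin x
(D + E_pi + E_alpha) f = -(1/2)cos x - (3/4)sin x
(-(D + E_pi + E_alpha)) f = (1/2)cos x + (3/4)sin x
D (-(D + E_pi + E_alpha)) f = (3/4)cos x - (1/2)sin x
E_pi (-(D + E_pi + E_alpha)) f = -(1/2)cos x - (3/4)sin x
E_alpha (-(D + E_pi + E_alpha)) f = -(3/10)cos x + (17/20)sin x
(D + E_pi + E_alpha) (-(D + E_pi + E_alpha)) f = -(1/20)cos x - (2/5)sin x
(-(D + E_pi + E_alpha)) (-(D + E_pi + E_alpha)) f = (1/20)cos x + (2/5)sin x
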